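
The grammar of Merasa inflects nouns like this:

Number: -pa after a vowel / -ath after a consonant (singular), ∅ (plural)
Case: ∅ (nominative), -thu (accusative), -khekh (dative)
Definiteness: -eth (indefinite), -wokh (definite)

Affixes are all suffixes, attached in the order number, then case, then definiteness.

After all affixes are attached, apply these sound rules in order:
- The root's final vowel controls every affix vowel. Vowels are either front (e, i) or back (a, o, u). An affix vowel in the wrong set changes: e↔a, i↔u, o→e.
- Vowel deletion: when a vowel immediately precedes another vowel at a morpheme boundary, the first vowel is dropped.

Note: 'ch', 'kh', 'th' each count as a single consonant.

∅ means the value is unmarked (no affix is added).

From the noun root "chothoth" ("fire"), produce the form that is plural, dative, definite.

chothothkhakhwokh

number = plural: zero marking, form stays chothoth.
Attach case dative -khekh → chothothkhekh.
Attach definiteness definite -wokh → chothothkhekhwokh.
Apply vowel harmony: chothothkhekhwokh → chothothkhakhwokh.
Vowel deletion: no change.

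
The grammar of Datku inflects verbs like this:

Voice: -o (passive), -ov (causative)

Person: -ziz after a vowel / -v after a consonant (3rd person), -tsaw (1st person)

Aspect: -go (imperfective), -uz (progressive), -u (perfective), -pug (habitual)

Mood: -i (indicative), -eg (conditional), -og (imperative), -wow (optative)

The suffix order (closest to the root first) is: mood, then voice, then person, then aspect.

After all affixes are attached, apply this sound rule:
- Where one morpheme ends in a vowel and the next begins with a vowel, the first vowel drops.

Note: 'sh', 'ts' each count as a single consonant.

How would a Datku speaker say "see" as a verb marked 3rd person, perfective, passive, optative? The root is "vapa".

vapawowozizu

Attach mood optative -wow → vapawow.
Attach voice passive -o → vapawowo.
Attach person 3rd person -ziz (after vowel 'o') → vapawowoziz.
Attach aspect perfective -u → vapawowozizu.
Vowel deletion: no change.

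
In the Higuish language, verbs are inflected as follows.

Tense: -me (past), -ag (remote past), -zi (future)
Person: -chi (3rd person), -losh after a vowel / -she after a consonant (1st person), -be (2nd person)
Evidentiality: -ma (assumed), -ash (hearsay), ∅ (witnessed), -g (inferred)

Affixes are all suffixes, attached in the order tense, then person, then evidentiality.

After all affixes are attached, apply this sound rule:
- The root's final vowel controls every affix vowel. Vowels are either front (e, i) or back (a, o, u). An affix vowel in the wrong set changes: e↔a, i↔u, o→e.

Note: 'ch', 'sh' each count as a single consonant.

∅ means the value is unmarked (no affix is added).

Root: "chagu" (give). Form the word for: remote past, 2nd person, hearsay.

chaguagbaash

Attach tense remote past -ag → chaguag.
Attach person 2nd person -be → chaguagbe.
Attach evidentiality hearsay -ash → chaguagbeash.
Apply vowel harmony: chaguagbeash → chaguagbaash.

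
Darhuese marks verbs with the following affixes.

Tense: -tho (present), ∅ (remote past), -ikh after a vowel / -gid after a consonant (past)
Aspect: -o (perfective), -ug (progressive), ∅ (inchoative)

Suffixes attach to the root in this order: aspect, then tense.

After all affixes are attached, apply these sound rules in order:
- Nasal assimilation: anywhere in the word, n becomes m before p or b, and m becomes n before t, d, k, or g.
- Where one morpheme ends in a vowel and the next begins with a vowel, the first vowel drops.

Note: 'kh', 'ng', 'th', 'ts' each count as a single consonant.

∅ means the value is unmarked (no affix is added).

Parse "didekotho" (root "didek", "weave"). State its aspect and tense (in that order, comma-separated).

perfective, present

Segment: didek-o-tho.
aspect: -o → perfective.
tense: -tho → present.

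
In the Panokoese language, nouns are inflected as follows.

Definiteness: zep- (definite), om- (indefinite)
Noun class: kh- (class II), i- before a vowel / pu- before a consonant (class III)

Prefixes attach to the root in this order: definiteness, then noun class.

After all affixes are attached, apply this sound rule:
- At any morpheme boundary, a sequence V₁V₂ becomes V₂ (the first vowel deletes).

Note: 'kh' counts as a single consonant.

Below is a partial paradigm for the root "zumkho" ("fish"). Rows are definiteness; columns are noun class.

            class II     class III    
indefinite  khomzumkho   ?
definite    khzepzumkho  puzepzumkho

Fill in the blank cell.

omzumkho

Attach definiteness indefinite om- → omzumkho.
Attach noun class class III i- (before vowel 'o') → iomzumkho.
Apply vowel deletion: iomzumkho → omzumkho.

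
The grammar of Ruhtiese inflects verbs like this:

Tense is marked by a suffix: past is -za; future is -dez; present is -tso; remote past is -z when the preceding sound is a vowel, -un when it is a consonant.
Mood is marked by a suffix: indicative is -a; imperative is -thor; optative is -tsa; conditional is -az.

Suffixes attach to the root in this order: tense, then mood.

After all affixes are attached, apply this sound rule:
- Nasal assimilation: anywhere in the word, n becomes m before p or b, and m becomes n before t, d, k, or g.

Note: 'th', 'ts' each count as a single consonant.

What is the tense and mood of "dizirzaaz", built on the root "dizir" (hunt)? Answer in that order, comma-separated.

Segment: dizir-za-az.
tense: -za → past.
mood: -az → conditional.

past, conditional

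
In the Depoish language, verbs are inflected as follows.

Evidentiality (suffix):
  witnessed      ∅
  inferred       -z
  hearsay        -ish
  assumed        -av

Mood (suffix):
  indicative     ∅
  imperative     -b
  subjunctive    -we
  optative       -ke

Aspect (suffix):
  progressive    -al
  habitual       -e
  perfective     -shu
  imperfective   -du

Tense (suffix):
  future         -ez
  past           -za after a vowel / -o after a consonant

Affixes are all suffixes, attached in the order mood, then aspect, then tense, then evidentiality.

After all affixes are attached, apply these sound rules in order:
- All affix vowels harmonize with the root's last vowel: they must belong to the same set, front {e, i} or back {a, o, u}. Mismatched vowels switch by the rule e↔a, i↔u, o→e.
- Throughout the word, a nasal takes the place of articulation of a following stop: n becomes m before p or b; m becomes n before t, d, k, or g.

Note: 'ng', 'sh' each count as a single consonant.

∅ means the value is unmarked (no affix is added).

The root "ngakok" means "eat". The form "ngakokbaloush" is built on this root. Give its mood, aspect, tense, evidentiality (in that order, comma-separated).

imperative, progressive, past, hearsay

Segment: ngakok-b-al-o-ish.
mood: -b → imperative.
aspect: -al → progressive.
tense: -za/o → past.
evidentiality: -ish → hearsay.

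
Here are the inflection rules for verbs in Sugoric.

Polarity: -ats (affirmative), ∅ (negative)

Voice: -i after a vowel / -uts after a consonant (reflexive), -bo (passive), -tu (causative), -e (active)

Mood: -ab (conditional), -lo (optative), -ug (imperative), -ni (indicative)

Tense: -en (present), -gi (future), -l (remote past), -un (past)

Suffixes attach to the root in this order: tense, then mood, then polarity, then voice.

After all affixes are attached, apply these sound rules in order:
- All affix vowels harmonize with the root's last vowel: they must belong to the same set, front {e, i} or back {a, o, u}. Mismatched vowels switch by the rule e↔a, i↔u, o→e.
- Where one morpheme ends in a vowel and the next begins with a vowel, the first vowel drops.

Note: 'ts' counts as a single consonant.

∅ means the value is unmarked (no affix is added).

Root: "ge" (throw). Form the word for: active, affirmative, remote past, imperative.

geligetse

Attach tense remote past -l → gel.
Attach mood imperative -ug → gelug.
Attach polarity affirmative -ats → gelugats.
Attach voice active -e → gelugatse.
Apply vowel harmony: gelugatse → geligetse.
Vowel deletion: no change.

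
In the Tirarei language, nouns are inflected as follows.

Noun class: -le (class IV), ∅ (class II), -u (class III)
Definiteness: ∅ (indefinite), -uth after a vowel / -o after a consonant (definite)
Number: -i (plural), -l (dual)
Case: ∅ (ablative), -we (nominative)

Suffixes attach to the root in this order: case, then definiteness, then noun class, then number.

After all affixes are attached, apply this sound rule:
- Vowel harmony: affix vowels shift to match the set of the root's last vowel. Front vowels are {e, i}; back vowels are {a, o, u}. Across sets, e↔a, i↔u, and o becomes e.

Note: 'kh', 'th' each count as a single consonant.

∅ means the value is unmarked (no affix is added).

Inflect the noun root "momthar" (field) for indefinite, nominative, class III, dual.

momtharwaul

Attach case nominative -we → momtharwe.
definiteness = indefinite: zero marking, form stays momtharwe.
Attach noun class class III -u → momtharweu.
Attach number dual -l → momtharweul.
Apply vowel harmony: momtharweul → momtharwaul.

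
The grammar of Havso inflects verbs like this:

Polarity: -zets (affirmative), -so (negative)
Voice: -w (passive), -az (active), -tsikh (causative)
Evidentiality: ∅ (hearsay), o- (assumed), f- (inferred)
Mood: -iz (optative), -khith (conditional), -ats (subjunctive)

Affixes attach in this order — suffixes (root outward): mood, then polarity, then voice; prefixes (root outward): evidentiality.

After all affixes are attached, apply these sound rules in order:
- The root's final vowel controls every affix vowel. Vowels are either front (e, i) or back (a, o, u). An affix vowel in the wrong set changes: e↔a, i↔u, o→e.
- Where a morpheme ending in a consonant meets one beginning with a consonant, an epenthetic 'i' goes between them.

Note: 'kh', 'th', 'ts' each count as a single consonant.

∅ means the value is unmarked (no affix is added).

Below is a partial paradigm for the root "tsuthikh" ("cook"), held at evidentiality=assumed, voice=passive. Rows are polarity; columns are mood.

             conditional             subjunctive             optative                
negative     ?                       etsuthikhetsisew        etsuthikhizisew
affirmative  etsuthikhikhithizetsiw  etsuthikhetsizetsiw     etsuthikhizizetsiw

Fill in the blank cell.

Attach mood conditional -khith → tsuthikhkhith.
Attach evidentiality assumed o- → otsuthikhkhith.
Attach polarity negative -so → otsuthikhkhithso.
Attach voice passive -w → otsuthikhkhithsow.
Apply vowel harmony: otsuthikhkhithsow → etsuthikhkhithsew.
Apply epenthesis: etsuthikhkhithsew → etsuthikhikhithisew.

etsuthikhikhithisew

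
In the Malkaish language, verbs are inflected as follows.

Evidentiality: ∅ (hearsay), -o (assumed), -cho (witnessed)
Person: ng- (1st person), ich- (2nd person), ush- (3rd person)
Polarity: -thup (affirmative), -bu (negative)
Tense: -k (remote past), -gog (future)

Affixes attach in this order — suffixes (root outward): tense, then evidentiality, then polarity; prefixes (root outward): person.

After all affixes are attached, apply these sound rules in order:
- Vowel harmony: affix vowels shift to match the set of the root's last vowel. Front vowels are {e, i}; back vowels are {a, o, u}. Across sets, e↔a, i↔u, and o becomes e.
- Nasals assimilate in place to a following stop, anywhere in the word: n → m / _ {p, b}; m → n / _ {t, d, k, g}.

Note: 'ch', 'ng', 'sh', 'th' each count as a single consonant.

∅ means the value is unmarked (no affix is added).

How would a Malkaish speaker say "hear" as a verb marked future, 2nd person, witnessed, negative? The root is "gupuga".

Attach tense future -gog → gupugagog.
Attach evidentiality witnessed -cho → gupugagogcho.
Attach person 2nd person ich- → ichgupugagogcho.
Attach polarity negative -bu → ichgupugagogchobu.
Apply vowel harmony: ichgupugagogchobu → uchgupugagogchobu.
Nasal assimilation: no change.

uchgupugagogchobu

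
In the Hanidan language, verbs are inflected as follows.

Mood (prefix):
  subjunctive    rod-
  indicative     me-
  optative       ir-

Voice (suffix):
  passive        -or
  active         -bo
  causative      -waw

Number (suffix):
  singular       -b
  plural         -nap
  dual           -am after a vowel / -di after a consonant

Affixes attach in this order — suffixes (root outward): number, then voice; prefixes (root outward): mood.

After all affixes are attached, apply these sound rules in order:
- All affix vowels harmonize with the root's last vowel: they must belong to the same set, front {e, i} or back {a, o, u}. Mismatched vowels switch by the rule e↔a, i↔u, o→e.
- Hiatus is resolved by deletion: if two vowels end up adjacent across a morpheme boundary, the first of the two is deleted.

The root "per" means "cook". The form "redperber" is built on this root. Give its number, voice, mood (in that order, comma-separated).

Segment: rod-per-b-or.
number: -b → singular.
voice: -or → passive.
mood: rod- → subjunctive.

singular, passive, subjunctive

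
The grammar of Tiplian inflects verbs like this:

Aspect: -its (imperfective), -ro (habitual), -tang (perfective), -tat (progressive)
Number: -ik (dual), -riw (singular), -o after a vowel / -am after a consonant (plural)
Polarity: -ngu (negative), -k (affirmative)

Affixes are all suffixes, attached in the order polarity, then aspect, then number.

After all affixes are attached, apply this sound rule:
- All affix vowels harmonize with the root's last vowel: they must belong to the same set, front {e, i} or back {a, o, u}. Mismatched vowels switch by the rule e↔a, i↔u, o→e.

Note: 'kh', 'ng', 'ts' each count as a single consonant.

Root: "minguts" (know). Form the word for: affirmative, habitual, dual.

Attach polarity affirmative -k → mingutsk.
Attach aspect habitual -ro → mingutskro.
Attach number dual -ik → mingutskroik.
Apply vowel harmony: mingutskroik → mingutskrouk.

mingutskrouk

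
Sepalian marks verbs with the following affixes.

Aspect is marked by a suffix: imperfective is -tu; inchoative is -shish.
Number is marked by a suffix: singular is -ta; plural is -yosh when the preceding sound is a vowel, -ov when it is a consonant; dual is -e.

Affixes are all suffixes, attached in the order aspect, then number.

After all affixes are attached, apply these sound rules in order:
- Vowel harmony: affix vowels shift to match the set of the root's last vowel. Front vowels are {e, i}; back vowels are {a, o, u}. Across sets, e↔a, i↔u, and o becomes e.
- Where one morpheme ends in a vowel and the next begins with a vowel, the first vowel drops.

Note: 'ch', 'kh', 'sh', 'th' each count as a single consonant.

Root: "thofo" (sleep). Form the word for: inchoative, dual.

thofoshusha

Attach aspect inchoative -shish → thofoshish.
Attach number dual -e → thofoshishe.
Apply vowel harmony: thofoshishe → thofoshusha.
Vowel deletion: no change.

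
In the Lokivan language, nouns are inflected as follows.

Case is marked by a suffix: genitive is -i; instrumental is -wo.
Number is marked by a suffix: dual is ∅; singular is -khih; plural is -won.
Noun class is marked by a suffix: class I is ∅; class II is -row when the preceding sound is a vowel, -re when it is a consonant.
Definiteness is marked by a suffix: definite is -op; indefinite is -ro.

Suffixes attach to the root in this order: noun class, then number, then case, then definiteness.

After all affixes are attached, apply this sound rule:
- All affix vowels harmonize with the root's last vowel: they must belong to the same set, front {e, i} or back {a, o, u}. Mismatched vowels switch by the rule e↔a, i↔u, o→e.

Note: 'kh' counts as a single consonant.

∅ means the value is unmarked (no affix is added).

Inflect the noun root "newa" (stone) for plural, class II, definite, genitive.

Attach noun class class II -row (after vowel 'a') → newarow.
Attach number plural -won → newarowwon.
Attach case genitive -i → newarowwoni.
Attach definiteness definite -op → newarowwoniop.
Apply vowel harmony: newarowwoniop → newarowwonuop.

newarowwonuop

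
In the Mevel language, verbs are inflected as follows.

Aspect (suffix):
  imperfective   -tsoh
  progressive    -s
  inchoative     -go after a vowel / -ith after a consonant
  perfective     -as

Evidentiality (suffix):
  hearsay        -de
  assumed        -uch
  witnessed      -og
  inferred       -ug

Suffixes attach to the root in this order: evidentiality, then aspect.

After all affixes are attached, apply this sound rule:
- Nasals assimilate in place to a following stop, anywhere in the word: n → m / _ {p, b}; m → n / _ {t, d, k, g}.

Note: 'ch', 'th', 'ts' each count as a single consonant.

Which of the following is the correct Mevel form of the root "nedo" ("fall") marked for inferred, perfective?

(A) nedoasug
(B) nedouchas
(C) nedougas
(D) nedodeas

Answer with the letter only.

Attach evidentiality inferred -ug → nedoug.
Attach aspect perfective -as → nedougas.
Nasal assimilation: no change.
So the correct form is nedougas, option (C).
(B) nedouchas is wrong: it uses assumed instead of inferred for evidentiality.
(D) nedodeas is wrong: it uses hearsay instead of inferred for evidentiality.
(A) nedoasug is wrong: it has the affixes in the wrong order.

C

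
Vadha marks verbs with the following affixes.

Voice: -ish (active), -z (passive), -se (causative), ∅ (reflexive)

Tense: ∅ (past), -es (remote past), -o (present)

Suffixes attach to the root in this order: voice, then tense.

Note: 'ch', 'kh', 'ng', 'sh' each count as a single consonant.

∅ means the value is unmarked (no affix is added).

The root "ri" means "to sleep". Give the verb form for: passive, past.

Attach voice passive -z → riz.
tense = past: zero marking, form stays riz.

riz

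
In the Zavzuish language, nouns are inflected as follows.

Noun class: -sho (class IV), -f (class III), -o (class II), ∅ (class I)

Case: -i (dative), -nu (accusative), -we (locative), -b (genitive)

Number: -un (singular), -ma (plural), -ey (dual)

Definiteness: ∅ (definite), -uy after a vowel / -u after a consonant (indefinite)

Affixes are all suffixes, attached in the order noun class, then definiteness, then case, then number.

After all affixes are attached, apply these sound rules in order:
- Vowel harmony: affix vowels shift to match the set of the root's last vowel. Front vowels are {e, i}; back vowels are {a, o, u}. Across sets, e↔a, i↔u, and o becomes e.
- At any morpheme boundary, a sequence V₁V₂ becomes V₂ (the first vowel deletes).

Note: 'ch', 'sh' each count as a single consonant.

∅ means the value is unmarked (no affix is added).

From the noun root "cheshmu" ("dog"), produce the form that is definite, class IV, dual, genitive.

cheshmushobay

Attach noun class class IV -sho → cheshmusho.
definiteness = definite: zero marking, form stays cheshmusho.
Attach case genitive -b → cheshmushob.
Attach number dual -ey → cheshmushobey.
Apply vowel harmony: cheshmushobey → cheshmushobay.
Vowel deletion: no change.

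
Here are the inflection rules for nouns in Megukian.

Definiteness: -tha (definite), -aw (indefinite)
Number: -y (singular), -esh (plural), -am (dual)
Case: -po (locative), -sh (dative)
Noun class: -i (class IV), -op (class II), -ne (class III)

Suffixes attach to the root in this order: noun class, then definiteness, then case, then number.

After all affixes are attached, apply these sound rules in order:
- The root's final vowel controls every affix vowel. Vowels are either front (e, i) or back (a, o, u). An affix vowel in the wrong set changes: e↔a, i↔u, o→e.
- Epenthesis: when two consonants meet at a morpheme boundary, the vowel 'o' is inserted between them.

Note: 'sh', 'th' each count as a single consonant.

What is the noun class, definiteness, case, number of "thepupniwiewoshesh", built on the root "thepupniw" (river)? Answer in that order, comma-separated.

class IV, indefinite, dative, plural

Segment: thepupniw-i-aw-sh-esh.
noun class: -i → class IV.
definiteness: -aw → indefinite.
case: -sh → dative.
number: -esh → plural.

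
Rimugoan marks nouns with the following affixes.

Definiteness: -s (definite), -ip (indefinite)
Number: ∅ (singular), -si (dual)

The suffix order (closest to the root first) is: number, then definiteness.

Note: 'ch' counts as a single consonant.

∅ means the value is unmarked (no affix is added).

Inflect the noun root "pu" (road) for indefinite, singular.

number = singular: zero marking, form stays pu.
Attach definiteness indefinite -ip → puip.

puip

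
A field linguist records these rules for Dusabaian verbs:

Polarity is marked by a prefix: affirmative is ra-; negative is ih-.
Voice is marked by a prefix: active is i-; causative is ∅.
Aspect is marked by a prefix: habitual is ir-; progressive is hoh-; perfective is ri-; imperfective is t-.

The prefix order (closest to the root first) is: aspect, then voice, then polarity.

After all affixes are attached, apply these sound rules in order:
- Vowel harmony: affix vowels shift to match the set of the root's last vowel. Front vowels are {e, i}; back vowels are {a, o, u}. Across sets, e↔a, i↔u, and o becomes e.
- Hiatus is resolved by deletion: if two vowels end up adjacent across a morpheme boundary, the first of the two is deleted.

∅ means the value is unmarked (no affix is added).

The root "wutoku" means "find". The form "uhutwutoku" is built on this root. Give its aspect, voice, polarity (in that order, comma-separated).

Segment: ih-i-t-wutoku.
aspect: t- → imperfective.
voice: i- → active.
polarity: ih- → negative.

imperfective, active, negative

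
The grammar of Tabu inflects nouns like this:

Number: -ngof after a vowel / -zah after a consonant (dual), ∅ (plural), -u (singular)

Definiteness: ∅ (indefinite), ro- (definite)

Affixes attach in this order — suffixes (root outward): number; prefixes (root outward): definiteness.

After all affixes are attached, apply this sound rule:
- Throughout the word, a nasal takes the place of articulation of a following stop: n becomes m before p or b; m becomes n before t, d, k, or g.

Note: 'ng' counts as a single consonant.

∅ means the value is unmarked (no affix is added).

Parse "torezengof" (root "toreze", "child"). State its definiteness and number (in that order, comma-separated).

indefinite, dual

Segment: toreze-ngof.
definiteness: ∅ → indefinite.
number: -ngof/zah → dual.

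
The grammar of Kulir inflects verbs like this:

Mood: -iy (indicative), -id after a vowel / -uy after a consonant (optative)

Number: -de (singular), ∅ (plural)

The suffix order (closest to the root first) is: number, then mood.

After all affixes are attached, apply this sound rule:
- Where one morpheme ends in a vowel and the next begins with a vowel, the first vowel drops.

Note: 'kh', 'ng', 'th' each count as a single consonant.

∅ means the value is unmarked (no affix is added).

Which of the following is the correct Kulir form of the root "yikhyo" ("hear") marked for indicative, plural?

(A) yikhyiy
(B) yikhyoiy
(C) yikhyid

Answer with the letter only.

number = plural: zero marking, form stays yikhyo.
Attach mood indicative -iy → yikhyoiy.
Apply vowel deletion: yikhyoiy → yikhyiy.
So the correct form is yikhyiy, option (A).
(B) yikhyoiy is wrong: it fails to apply the sound rule(s).
(C) yikhyid is wrong: it uses optative instead of indicative for mood.

A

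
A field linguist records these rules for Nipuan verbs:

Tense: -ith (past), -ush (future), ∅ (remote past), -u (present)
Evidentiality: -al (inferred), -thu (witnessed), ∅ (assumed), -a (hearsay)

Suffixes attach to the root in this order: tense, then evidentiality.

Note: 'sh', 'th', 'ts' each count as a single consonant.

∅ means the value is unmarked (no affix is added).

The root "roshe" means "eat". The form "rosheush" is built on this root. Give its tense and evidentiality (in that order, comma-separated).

Segment: roshe-ush.
tense: -ush → future.
evidentiality: ∅ → assumed.

future, assumed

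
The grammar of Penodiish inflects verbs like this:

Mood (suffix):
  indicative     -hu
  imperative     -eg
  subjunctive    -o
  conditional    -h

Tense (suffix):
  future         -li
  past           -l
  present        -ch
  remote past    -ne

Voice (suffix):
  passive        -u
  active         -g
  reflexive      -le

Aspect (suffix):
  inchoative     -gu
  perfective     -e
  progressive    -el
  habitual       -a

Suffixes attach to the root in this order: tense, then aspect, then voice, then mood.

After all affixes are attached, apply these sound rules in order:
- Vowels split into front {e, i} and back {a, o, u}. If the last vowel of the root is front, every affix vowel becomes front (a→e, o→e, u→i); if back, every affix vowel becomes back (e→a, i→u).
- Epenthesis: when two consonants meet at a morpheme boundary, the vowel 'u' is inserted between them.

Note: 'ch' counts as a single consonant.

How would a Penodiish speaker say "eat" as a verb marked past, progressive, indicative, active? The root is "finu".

Attach tense past -l → finul.
Attach aspect progressive -el → finulel.
Attach voice active -g → finulelg.
Attach mood indicative -hu → finulelghu.
Apply vowel harmony: finulelghu → finulalghu.
Apply epenthesis: finulalghu → finulaluguhu.

finulaluguhu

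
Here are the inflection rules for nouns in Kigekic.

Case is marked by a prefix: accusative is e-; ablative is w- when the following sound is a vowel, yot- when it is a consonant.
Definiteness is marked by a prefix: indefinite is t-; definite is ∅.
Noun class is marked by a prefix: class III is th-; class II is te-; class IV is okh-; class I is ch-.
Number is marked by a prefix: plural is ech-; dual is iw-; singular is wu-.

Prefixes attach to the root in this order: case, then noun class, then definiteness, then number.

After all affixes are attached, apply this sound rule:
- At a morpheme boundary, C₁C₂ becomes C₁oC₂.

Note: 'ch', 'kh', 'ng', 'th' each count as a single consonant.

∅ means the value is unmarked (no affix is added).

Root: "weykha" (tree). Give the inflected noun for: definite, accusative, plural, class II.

Attach case accusative e- → eweykha.
Attach noun class class II te- → teeweykha.
definiteness = definite: zero marking, form stays teeweykha.
Attach number plural ech- → echteeweykha.
Apply epenthesis: echteeweykha → echoteeweykha.

echoteeweykha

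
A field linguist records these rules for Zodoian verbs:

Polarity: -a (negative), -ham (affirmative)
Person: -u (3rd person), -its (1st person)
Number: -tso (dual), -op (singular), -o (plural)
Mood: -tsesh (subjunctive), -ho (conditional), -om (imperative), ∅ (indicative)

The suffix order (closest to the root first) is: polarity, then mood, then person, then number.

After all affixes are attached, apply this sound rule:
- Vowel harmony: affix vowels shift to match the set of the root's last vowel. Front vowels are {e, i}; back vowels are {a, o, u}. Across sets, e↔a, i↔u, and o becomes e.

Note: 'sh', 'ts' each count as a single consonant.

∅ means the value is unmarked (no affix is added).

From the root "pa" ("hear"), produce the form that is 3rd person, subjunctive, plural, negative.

paatsashuo

Attach polarity negative -a → paa.
Attach mood subjunctive -tsesh → paatsesh.
Attach person 3rd person -u → paatseshu.
Attach number plural -o → paatseshuo.
Apply vowel harmony: paatseshuo → paatsashuo.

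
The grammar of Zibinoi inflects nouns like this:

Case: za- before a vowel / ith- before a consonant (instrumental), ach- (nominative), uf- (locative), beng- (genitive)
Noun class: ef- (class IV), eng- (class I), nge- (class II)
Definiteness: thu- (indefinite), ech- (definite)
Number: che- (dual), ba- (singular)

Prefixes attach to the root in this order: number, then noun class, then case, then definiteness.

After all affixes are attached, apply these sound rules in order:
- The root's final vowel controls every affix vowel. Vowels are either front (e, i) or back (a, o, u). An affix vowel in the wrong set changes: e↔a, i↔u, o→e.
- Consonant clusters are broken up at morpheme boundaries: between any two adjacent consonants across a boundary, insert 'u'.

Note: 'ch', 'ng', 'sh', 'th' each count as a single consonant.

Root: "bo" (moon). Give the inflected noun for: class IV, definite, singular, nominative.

achachafubabo

Attach number singular ba- → babo.
Attach noun class class IV ef- → efbabo.
Attach case nominative ach- → achefbabo.
Attach definiteness definite ech- → echachefbabo.
Apply vowel harmony: echachefbabo → achachafbabo.
Apply epenthesis: achachafbabo → achachafubabo.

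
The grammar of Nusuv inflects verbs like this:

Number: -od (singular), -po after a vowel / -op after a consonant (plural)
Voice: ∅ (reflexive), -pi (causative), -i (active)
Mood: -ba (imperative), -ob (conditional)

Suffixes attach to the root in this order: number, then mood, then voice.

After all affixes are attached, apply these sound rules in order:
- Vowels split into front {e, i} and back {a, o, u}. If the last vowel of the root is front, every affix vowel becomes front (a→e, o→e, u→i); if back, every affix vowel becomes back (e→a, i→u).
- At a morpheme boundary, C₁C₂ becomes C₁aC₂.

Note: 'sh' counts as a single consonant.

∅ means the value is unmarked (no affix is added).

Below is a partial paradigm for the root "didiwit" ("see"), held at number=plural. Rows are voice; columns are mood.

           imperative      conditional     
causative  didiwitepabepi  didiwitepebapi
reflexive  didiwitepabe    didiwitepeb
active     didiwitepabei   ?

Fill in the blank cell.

Attach number plural -op (after consonant 't') → didiwitop.
Attach mood conditional -ob → didiwitopob.
Attach voice active -i → didiwitopobi.
Apply vowel harmony: didiwitopobi → didiwitepebi.
Epenthesis: no change.

didiwitepebi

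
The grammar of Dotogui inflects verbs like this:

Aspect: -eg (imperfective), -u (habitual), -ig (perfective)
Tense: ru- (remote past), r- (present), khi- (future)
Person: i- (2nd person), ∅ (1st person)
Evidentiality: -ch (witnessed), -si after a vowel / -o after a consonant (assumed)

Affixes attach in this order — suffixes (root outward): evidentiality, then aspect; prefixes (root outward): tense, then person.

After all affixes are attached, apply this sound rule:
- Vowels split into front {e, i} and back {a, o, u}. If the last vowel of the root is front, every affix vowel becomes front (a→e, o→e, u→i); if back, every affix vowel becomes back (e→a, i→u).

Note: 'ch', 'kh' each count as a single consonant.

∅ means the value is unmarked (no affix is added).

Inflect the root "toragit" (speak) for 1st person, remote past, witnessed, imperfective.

Attach tense remote past ru- → rutoragit.
Attach evidentiality witnessed -ch → rutoragitch.
person = 1st person: zero marking, form stays rutoragitch.
Attach aspect imperfective -eg → rutoragitcheg.
Apply vowel harmony: rutoragitcheg → ritoragitcheg.

ritoragitcheg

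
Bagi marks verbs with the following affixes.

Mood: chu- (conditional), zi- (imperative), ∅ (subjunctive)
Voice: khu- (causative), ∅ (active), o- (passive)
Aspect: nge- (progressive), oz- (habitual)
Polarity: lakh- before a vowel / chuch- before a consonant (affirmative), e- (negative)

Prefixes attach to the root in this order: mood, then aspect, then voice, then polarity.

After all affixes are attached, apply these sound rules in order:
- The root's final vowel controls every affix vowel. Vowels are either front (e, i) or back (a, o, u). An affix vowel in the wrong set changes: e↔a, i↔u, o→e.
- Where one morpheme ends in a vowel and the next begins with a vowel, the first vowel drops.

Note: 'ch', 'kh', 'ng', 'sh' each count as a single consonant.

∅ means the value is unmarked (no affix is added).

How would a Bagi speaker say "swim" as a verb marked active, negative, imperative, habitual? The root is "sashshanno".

ozzusashshanno

Attach mood imperative zi- → zisashshanno.
Attach aspect habitual oz- → ozzisashshanno.
voice = active: zero marking, form stays ozzisashshanno.
Attach polarity negative e- → eozzisashshanno.
Apply vowel harmony: eozzisashshanno → aozzusashshanno.
Apply vowel deletion: aozzusashshanno → ozzusashshanno.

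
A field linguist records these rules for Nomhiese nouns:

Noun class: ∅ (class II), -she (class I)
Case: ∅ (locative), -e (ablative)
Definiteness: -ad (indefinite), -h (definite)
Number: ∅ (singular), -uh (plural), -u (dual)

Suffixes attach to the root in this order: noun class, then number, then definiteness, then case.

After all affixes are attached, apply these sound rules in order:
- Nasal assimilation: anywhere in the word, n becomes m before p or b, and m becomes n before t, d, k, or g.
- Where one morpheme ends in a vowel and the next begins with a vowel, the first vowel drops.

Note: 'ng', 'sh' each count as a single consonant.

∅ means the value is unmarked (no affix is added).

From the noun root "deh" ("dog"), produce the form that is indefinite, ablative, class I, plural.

dehshuhade

Attach noun class class I -she → dehshe.
Attach number plural -uh → dehsheuh.
Attach definiteness indefinite -ad → dehsheuhad.
Attach case ablative -e → dehsheuhade.
Nasal assimilation: no change.
Apply vowel deletion: dehsheuhade → dehshuhade.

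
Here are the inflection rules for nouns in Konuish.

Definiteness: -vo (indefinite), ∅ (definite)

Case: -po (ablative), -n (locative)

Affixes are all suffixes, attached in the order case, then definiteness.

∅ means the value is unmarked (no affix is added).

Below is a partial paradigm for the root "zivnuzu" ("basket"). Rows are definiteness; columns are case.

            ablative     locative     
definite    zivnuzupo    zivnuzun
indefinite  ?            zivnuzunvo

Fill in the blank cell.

zivnuzupovo

Attach case ablative -po → zivnuzupo.
Attach definiteness indefinite -vo → zivnuzupovo.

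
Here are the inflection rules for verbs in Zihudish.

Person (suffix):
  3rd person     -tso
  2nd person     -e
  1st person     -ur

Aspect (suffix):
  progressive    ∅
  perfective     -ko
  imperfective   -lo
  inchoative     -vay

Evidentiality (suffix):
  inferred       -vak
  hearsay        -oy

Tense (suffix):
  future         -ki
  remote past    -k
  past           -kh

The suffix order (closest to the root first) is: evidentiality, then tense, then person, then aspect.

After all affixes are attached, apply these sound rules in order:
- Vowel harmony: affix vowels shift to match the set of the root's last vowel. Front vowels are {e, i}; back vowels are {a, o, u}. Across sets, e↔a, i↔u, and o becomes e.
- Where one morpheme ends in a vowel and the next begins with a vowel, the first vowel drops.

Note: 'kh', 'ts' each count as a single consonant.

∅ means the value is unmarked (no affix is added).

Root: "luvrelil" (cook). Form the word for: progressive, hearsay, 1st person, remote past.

Attach evidentiality hearsay -oy → luvreliloy.
Attach tense remote past -k → luvreliloyk.
Attach person 1st person -ur → luvreliloykur.
aspect = progressive: zero marking, form stays luvreliloykur.
Apply vowel harmony: luvreliloykur → luvrelileykir.
Vowel deletion: no change.

luvrelileykir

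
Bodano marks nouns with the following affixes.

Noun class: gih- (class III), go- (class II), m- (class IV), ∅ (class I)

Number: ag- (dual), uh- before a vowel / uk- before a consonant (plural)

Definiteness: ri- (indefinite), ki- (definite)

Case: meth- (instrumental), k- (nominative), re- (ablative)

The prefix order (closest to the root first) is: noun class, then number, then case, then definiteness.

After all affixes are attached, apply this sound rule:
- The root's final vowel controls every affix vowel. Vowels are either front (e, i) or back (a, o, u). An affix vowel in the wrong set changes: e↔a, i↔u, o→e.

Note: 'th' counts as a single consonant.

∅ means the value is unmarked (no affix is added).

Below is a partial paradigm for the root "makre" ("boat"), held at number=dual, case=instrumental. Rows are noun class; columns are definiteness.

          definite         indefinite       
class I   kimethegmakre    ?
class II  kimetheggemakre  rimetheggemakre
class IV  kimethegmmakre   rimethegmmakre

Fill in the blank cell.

noun class = class I: zero marking, form stays makre.
Attach number dual ag- → agmakre.
Attach case instrumental meth- → methagmakre.
Attach definiteness indefinite ri- → rimethagmakre.
Apply vowel harmony: rimethagmakre → rimethegmakre.

rimethegmakre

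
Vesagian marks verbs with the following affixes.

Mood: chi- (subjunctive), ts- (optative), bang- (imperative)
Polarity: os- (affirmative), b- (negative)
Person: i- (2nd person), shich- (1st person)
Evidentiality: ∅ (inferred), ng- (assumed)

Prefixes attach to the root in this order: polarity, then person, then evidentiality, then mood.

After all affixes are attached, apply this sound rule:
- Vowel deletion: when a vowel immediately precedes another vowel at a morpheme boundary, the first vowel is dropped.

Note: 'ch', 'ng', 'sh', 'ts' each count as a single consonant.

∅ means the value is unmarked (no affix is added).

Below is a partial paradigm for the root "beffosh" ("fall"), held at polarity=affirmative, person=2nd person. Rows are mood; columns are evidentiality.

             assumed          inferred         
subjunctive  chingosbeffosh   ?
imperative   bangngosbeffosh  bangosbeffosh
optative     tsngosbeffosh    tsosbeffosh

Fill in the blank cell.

Attach polarity affirmative os- → osbeffosh.
Attach person 2nd person i- → iosbeffosh.
evidentiality = inferred: zero marking, form stays iosbeffosh.
Attach mood subjunctive chi- → chiiosbeffosh.
Apply vowel deletion: chiiosbeffosh → chosbeffosh.

chosbeffosh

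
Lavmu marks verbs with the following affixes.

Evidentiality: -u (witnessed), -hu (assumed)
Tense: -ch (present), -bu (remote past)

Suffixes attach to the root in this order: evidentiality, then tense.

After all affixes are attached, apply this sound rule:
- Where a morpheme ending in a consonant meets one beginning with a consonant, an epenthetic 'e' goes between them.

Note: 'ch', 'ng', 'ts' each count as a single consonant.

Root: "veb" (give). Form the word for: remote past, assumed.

Attach evidentiality assumed -hu → vebhu.
Attach tense remote past -bu → vebhubu.
Apply epenthesis: vebhubu → vebehubu.

vebehubu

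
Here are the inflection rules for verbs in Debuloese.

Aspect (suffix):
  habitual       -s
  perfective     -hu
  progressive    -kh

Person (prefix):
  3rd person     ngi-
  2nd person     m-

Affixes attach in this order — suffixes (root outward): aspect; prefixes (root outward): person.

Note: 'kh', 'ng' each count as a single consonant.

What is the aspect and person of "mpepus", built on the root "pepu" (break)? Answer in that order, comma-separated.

habitual, 2nd person

Segment: m-pepu-s.
aspect: -s → habitual.
person: m- → 2nd person.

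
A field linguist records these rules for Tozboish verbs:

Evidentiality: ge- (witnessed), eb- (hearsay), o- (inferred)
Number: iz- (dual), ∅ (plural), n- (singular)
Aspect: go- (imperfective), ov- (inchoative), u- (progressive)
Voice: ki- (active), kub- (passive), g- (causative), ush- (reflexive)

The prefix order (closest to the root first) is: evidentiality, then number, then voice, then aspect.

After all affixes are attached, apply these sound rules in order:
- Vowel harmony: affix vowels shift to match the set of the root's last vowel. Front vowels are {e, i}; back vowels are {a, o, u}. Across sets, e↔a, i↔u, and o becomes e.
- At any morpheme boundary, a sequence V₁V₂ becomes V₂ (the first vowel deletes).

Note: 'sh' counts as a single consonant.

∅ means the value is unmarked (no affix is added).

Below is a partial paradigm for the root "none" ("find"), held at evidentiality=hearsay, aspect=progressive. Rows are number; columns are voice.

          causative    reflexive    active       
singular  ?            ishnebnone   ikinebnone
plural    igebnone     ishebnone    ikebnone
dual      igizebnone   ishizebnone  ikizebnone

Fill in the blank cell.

ignebnone

Attach evidentiality hearsay eb- → ebnone.
Attach number singular n- → nebnone.
Attach voice causative g- → gnebnone.
Attach aspect progressive u- → ugnebnone.
Apply vowel harmony: ugnebnone → ignebnone.
Vowel deletion: no change.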